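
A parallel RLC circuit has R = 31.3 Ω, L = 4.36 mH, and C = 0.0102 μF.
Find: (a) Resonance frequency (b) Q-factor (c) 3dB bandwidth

Step 1 — Resonance: ω₀ = 1/√(LC) = 1/√(0.00436·1.02e-08) = 1.5e+05 rad/s.
Step 2 — f₀ = ω₀/(2π) = 2.387e+04 Hz.
Step 3 — Parallel Q: Q = R/(ω₀L) = 31.3/(1.5e+05·0.00436) = 0.04787.
Step 4 — Bandwidth: Δω = ω₀/Q = 3.132e+06 rad/s; BW = Δω/(2π) = 4.985e+05 Hz.

(a) f₀ = 2.387e+04 Hz  (b) Q = 0.04787  (c) BW = 4.985e+05 Hz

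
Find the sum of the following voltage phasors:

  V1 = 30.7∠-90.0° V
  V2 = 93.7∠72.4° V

Step 1 — Convert each phasor to rectangular form:
  V1 = 30.7·(cos(-90.0°) + j·sin(-90.0°)) = 0 - j30.7 V
  V2 = 93.7·(cos(72.4°) + j·sin(72.4°)) = 28.33 + j89.31 V
Step 2 — Sum components: V_total = 28.33 + j58.61 V.
Step 3 — Convert to polar: |V_total| = 65.1 V, ∠V_total = 64.2°.

V_total = 65.1∠64.2° V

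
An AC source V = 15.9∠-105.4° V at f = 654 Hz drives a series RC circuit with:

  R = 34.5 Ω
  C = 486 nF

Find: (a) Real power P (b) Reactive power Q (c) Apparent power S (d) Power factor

Step 1 — Angular frequency: ω = 2π·f = 2π·654 = 4109 rad/s.
Step 2 — Component impedances:
  R: Z = R = 34.5 Ω
  C: Z = 1/(jωC) = -j/(ω·C) = 0 - j500.7 Ω
Step 3 — Series combination: Z_total = R + C = 34.5 - j500.7 Ω = 501.9∠-86.1° Ω.
Step 4 — Source phasor: V = 15.9∠-105.4° V = -4.222 - j15.33 V.
Step 5 — Current: I = V / Z = 0.02989 - j0.01049 A = 0.03168∠-19.3° A.
Step 6 — Complex power: S = V·I* = 0.03462 - j0.5025 VA.
Step 7 — Real power: P = Re(S) = 0.03462 W.
Step 8 — Reactive power: Q = Im(S) = -0.5025 VAR.
Step 9 — Apparent power: |S| = 0.5037 VA.
Step 10 — Power factor: PF = P/|S| = 0.06874 (leading).

(a) P = 0.03462 W  (b) Q = -0.5025 VAR  (c) S = 0.5037 VA  (d) PF = 0.06874 (leading)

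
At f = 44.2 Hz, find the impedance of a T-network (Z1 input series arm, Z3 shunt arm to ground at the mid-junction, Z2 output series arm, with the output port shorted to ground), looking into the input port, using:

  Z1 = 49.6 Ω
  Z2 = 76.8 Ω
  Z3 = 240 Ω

Step 1 — Angular frequency: ω = 2π·f = 2π·44.2 = 277.7 rad/s.
Step 2 — Component impedances:
  Z1: Z = R = 49.6 Ω
  Z2: Z = R = 76.8 Ω
  Z3: Z = R = 240 Ω
Step 3 — With the output port shorted to ground, the output series arm Z2 runs from the junction to ground; the shunt arm Z3 also runs from the junction to ground. They appear in parallel: Z3 || Z2 = 58.18 Ω.
Step 4 — Series with input arm Z1: Z_in = Z1 + (Z3 || Z2) = 107.8 Ω = 107.8∠0.0° Ω.

Z = 107.8 Ω = 107.8∠0.0° Ω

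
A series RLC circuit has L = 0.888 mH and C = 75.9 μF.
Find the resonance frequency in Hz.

Step 1 — Resonance condition Im(Z)=0 gives ω₀ = 1/√(LC).
Step 2 — ω₀ = 1/√(0.000888·7.59e-05) = 3852 rad/s.
Step 3 — f₀ = ω₀/(2π) = 613 Hz.

f₀ = 613 Hz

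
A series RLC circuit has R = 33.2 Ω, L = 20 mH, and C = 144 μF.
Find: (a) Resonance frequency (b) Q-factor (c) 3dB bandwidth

Step 1 — Resonance: ω₀ = 1/√(LC) = 1/√(0.02·0.000144) = 589.3 rad/s.
Step 2 — f₀ = ω₀/(2π) = 93.78 Hz.
Step 3 — Series Q: Q = ω₀L/R = 589.3·0.02/33.2 = 0.355.
Step 4 — Bandwidth: Δω = ω₀/Q = 1660 rad/s; BW = Δω/(2π) = 264.2 Hz.

(a) f₀ = 93.78 Hz  (b) Q = 0.355  (c) BW = 264.2 Hz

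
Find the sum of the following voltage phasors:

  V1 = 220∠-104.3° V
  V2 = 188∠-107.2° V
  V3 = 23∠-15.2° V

Step 1 — Convert each phasor to rectangular form:
  V1 = 220·(cos(-104.3°) + j·sin(-104.3°)) = -54.34 - j213.2 V
  V2 = 188·(cos(-107.2°) + j·sin(-107.2°)) = -55.59 - j179.6 V
  V3 = 23·(cos(-15.2°) + j·sin(-15.2°)) = 22.2 - j6.03 V
Step 2 — Sum components: V_total = -87.74 - j398.8 V.
Step 3 — Convert to polar: |V_total| = 408.3 V, ∠V_total = -102.4°.

V_total = 408.3∠-102.4° V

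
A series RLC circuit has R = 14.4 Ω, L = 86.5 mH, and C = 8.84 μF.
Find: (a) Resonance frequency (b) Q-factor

Step 1 — Resonance condition Im(Z)=0 gives ω₀ = 1/√(LC).
Step 2 — ω₀ = 1/√(0.0865·8.84e-06) = 1144 rad/s.
Step 3 — f₀ = ω₀/(2π) = 182 Hz.
Step 4 — Series Q: Q = ω₀L/R = 1144·0.0865/14.4 = 6.869.

(a) f₀ = 182 Hz  (b) Q = 6.869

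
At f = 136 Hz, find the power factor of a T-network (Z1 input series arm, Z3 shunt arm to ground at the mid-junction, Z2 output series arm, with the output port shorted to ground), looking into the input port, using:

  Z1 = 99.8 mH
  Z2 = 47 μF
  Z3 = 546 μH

Step 1 — Angular frequency: ω = 2π·f = 2π·136 = 854.5 rad/s.
Step 2 — Component impedances:
  Z1: Z = jωL = j·854.5·0.0998 = 0 + j85.28 Ω
  Z2: Z = 1/(jωC) = -j/(ω·C) = 0 - j24.9 Ω
  Z3: Z = jωL = j·854.5·0.000546 = 0 + j0.4666 Ω
Step 3 — With the output port shorted to ground, the output series arm Z2 runs from the junction to ground; the shunt arm Z3 also runs from the junction to ground. They appear in parallel: Z3 || Z2 = 0 + j0.4755 Ω.
Step 4 — Series with input arm Z1: Z_in = Z1 + (Z3 || Z2) = 0 + j85.76 Ω = 85.76∠90.0° Ω.
Step 5 — Power factor: PF = cos(φ) = Re(Z)/|Z| = 0/85.76 = 0.
Step 6 — Type: Im(Z) = 85.76 ⇒ lagging (phase φ = 90.0°).

PF = 0 (lagging, φ = 90.0°)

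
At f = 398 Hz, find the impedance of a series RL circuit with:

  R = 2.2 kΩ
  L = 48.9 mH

Step 1 — Angular frequency: ω = 2π·f = 2π·398 = 2501 rad/s.
Step 2 — Component impedances:
  R: Z = R = 2200 Ω
  L: Z = jωL = j·2501·0.0489 = 0 + j122.3 Ω
Step 3 — Series combination: Z_total = R + L = 2200 + j122.3 Ω = 2203∠3.2° Ω.

Z = 2200 + j122.3 Ω = 2203∠3.2° Ω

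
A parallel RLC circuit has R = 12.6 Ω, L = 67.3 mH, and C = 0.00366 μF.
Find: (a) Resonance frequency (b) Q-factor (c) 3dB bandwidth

Step 1 — Resonance: ω₀ = 1/√(LC) = 1/√(0.0673·3.66e-09) = 6.372e+04 rad/s.
Step 2 — f₀ = ω₀/(2π) = 1.014e+04 Hz.
Step 3 — Parallel Q: Q = R/(ω₀L) = 12.6/(6.372e+04·0.0673) = 0.002938.
Step 4 — Bandwidth: Δω = ω₀/Q = 2.168e+07 rad/s; BW = Δω/(2π) = 3.451e+06 Hz.

(a) f₀ = 1.014e+04 Hz  (b) Q = 0.002938  (c) BW = 3.451e+06 Hz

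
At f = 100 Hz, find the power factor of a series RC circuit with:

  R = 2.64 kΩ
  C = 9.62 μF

Step 1 — Angular frequency: ω = 2π·f = 2π·100 = 628.3 rad/s.
Step 2 — Component impedances:
  R: Z = R = 2640 Ω
  C: Z = 1/(jωC) = -j/(ω·C) = 0 - j165.4 Ω
Step 3 — Series combination: Z_total = R + C = 2640 - j165.4 Ω = 2645∠-3.6° Ω.
Step 4 — Power factor: PF = cos(φ) = Re(Z)/|Z| = 2640/2645.2 = 0.998.
Step 5 — Type: Im(Z) = -165.4 ⇒ leading (phase φ = -3.6°).

PF = 0.998 (leading, φ = -3.6°)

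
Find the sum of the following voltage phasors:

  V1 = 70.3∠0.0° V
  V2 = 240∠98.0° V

Step 1 — Convert each phasor to rectangular form:
  V1 = 70.3·(cos(0.0°) + j·sin(0.0°)) = 70.3 V
  V2 = 240·(cos(98.0°) + j·sin(98.0°)) = -33.4 + j237.7 V
Step 2 — Sum components: V_total = 36.9 + j237.7 V.
Step 3 — Convert to polar: |V_total| = 240.5 V, ∠V_total = 81.2°.

V_total = 240.5∠81.2° V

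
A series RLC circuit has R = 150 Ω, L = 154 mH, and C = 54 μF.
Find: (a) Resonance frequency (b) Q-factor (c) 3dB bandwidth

Step 1 — Resonance: ω₀ = 1/√(LC) = 1/√(0.154·5.4e-05) = 346.8 rad/s.
Step 2 — f₀ = ω₀/(2π) = 55.19 Hz.
Step 3 — Series Q: Q = ω₀L/R = 346.8·0.154/150 = 0.356.
Step 4 — Bandwidth: Δω = ω₀/Q = 974 rad/s; BW = Δω/(2π) = 155 Hz.

(a) f₀ = 55.19 Hz  (b) Q = 0.356  (c) BW = 155 Hz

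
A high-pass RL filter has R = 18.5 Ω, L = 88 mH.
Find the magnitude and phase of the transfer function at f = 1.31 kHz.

Step 1 — Angular frequency: ω = 2π·1310 = 8231 rad/s.
Step 2 — Transfer function: H(jω) = jωL/(R + jωL).
Step 3 — Numerator jωL = j·724.3; denominator R + jωL = 18.5 + j724.3.
Step 4 — H = 0.9993 + j0.02552.
Step 5 — Magnitude: |H| = 0.9997 (-0.0 dB); phase: φ = 1.5°.

|H| = 0.9997 (-0.0 dB), φ = 1.5°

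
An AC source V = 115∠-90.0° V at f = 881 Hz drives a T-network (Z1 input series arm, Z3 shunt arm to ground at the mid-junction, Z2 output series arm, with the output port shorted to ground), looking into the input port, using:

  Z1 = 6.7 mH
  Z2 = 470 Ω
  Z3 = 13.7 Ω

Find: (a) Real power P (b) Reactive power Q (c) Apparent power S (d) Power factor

Step 1 — Angular frequency: ω = 2π·f = 2π·881 = 5535 rad/s.
Step 2 — Component impedances:
  Z1: Z = jωL = j·5535·0.0067 = 0 + j37.09 Ω
  Z2: Z = R = 470 Ω
  Z3: Z = R = 13.7 Ω
Step 3 — With the output port shorted to ground, the output series arm Z2 runs from the junction to ground; the shunt arm Z3 also runs from the junction to ground. They appear in parallel: Z3 || Z2 = 13.31 Ω.
Step 4 — Series with input arm Z1: Z_in = Z1 + (Z3 || Z2) = 13.31 + j37.09 Ω = 39.4∠70.3° Ω.
Step 5 — Source phasor: V = 115∠-90.0° V = 0 - j115 V.
Step 6 — Current: I = V / Z = -2.747 - j0.9859 A = 2.918∠-160.3° A.
Step 7 — Complex power: S = V·I* = 113.4 + j315.9 VA.
Step 8 — Real power: P = Re(S) = 113.4 W.
Step 9 — Reactive power: Q = Im(S) = 315.9 VAR.
Step 10 — Apparent power: |S| = 335.6 VA.
Step 11 — Power factor: PF = P/|S| = 0.3378 (lagging).

(a) P = 113.4 W  (b) Q = 315.9 VAR  (c) S = 335.6 VA  (d) PF = 0.3378 (lagging)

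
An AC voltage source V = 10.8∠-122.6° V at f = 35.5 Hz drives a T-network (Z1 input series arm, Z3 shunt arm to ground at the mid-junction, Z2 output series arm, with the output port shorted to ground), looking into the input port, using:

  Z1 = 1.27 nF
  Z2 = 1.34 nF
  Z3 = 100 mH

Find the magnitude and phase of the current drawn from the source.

Step 1 — Angular frequency: ω = 2π·f = 2π·35.5 = 223.1 rad/s.
Step 2 — Component impedances:
  Z1: Z = 1/(jωC) = -j/(ω·C) = 0 - j3.53e+06 Ω
  Z2: Z = 1/(jωC) = -j/(ω·C) = 0 - j3.346e+06 Ω
  Z3: Z = jωL = j·223.1·0.1 = 0 + j22.31 Ω
Step 3 — With the output port shorted to ground, the output series arm Z2 runs from the junction to ground; the shunt arm Z3 also runs from the junction to ground. They appear in parallel: Z3 || Z2 = 0 + j22.31 Ω.
Step 4 — Series with input arm Z1: Z_in = Z1 + (Z3 || Z2) = 0 - j3.53e+06 Ω = 3.53e+06∠-90.0° Ω.
Step 5 — Source phasor: V = 10.8∠-122.6° V = -5.819 - j9.098 V.
Step 6 — Ohm's law: I = V / Z_total = (-5.819 - j9.098) / (0 - j3.53e+06) = 2.577e-06 - j1.648e-06 A.
Step 7 — Convert to polar: |I| = 3.059e-06 A, ∠I = -32.6°.

I = 3.059e-06∠-32.6° A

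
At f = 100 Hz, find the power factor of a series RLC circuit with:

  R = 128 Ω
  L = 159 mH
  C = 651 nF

Step 1 — Angular frequency: ω = 2π·f = 2π·100 = 628.3 rad/s.
Step 2 — Component impedances:
  R: Z = R = 128 Ω
  L: Z = jωL = j·628.3·0.159 = 0 + j99.9 Ω
  C: Z = 1/(jωC) = -j/(ω·C) = 0 - j2445 Ω
Step 3 — Series combination: Z_total = R + L + C = 128 - j2345 Ω = 2348∠-86.9° Ω.
Step 4 — Power factor: PF = cos(φ) = Re(Z)/|Z| = 128/2348 = 0.05451.
Step 5 — Type: Im(Z) = -2345 ⇒ leading (phase φ = -86.9°).

PF = 0.05451 (leading, φ = -86.9°)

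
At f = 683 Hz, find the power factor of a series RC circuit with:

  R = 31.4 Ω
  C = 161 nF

Step 1 — Angular frequency: ω = 2π·f = 2π·683 = 4291 rad/s.
Step 2 — Component impedances:
  R: Z = R = 31.4 Ω
  C: Z = 1/(jωC) = -j/(ω·C) = 0 - j1447 Ω
Step 3 — Series combination: Z_total = R + C = 31.4 - j1447 Ω = 1448∠-88.8° Ω.
Step 4 — Power factor: PF = cos(φ) = Re(Z)/|Z| = 31.4/1448 = 0.02169.
Step 5 — Type: Im(Z) = -1447 ⇒ leading (phase φ = -88.8°).

PF = 0.02169 (leading, φ = -88.8°)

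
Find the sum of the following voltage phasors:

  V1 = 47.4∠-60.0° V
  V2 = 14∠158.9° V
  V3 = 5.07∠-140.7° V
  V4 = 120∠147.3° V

Step 1 — Convert each phasor to rectangular form:
  V1 = 47.4·(cos(-60.0°) + j·sin(-60.0°)) = 23.7 - j41.05 V
  V2 = 14·(cos(158.9°) + j·sin(158.9°)) = -13.06 + j5.04 V
  V3 = 5.07·(cos(-140.7°) + j·sin(-140.7°)) = -3.923 - j3.211 V
  V4 = 120·(cos(147.3°) + j·sin(147.3°)) = -101 + j64.83 V
Step 2 — Sum components: V_total = -94.27 + j25.61 V.
Step 3 — Convert to polar: |V_total| = 97.68 V, ∠V_total = 164.8°.

V_total = 97.68∠164.8° V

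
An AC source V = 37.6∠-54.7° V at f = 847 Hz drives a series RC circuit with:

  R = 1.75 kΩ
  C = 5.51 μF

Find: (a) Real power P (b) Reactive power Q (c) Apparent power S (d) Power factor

Step 1 — Angular frequency: ω = 2π·f = 2π·847 = 5322 rad/s.
Step 2 — Component impedances:
  R: Z = R = 1750 Ω
  C: Z = 1/(jωC) = -j/(ω·C) = 0 - j34.1 Ω
Step 3 — Series combination: Z_total = R + C = 1750 - j34.1 Ω = 1750∠-1.1° Ω.
Step 4 — Source phasor: V = 37.6∠-54.7° V = 21.73 - j30.69 V.
Step 5 — Current: I = V / Z = 0.01275 - j0.01729 A = 0.02148∠-53.6° A.
Step 6 — Complex power: S = V·I* = 0.8076 - j0.01574 VA.
Step 7 — Real power: P = Re(S) = 0.8076 W.
Step 8 — Reactive power: Q = Im(S) = -0.01574 VAR.
Step 9 — Apparent power: |S| = 0.8077 VA.
Step 10 — Power factor: PF = P/|S| = 0.9998 (leading).

(a) P = 0.8076 W  (b) Q = -0.01574 VAR  (c) S = 0.8077 VA  (d) PF = 0.9998 (leading)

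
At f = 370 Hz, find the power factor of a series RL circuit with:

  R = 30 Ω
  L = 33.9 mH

Step 1 — Angular frequency: ω = 2π·f = 2π·370 = 2325 rad/s.
Step 2 — Component impedances:
  R: Z = R = 30 Ω
  L: Z = jωL = j·2325·0.0339 = 0 + j78.81 Ω
Step 3 — Series combination: Z_total = R + L = 30 + j78.81 Ω = 84.33∠69.2° Ω.
Step 4 — Power factor: PF = cos(φ) = Re(Z)/|Z| = 30/84.327 = 0.3558.
Step 5 — Type: Im(Z) = 78.81 ⇒ lagging (phase φ = 69.2°).

PF = 0.3558 (lagging, φ = 69.2°)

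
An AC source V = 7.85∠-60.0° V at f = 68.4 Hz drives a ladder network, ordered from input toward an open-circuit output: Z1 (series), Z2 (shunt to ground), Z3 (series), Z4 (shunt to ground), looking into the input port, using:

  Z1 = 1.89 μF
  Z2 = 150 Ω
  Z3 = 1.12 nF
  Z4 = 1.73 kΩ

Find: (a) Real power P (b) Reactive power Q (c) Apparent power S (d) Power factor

Step 1 — Angular frequency: ω = 2π·f = 2π·68.4 = 429.8 rad/s.
Step 2 — Component impedances:
  Z1: Z = 1/(jωC) = -j/(ω·C) = 0 - j1231 Ω
  Z2: Z = R = 150 Ω
  Z3: Z = 1/(jωC) = -j/(ω·C) = 0 - j2.078e+06 Ω
  Z4: Z = R = 1730 Ω
Step 3 — Ladder network (open output): work backward from the far end, alternating series and parallel combinations. Z_in = 150 - j1231 Ω = 1240∠-83.1° Ω.
Step 4 — Source phasor: V = 7.85∠-60.0° V = 3.925 - j6.798 V.
Step 5 — Current: I = V / Z = 0.005824 + j0.002479 A = 0.006329∠23.1° A.
Step 6 — Complex power: S = V·I* = 0.006009 - j0.04932 VA.
Step 7 — Real power: P = Re(S) = 0.006009 W.
Step 8 — Reactive power: Q = Im(S) = -0.04932 VAR.
Step 9 — Apparent power: |S| = 0.04969 VA.
Step 10 — Power factor: PF = P/|S| = 0.1209 (leading).

(a) P = 0.006009 W  (b) Q = -0.04932 VAR  (c) S = 0.04969 VA  (d) PF = 0.1209 (leading)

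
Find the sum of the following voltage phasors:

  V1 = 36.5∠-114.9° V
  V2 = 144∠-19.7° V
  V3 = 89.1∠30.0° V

Step 1 — Convert each phasor to rectangular form:
  V1 = 36.5·(cos(-114.9°) + j·sin(-114.9°)) = -15.37 - j33.11 V
  V2 = 144·(cos(-19.7°) + j·sin(-19.7°)) = 135.6 - j48.54 V
  V3 = 89.1·(cos(30.0°) + j·sin(30.0°)) = 77.16 + j44.55 V
Step 2 — Sum components: V_total = 197.4 - j37.1 V.
Step 3 — Convert to polar: |V_total| = 200.8 V, ∠V_total = -10.6°.

V_total = 200.8∠-10.6° V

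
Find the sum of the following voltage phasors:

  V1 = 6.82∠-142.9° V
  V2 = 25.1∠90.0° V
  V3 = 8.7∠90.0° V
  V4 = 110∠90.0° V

Step 1 — Convert each phasor to rectangular form:
  V1 = 6.82·(cos(-142.9°) + j·sin(-142.9°)) = -5.44 - j4.114 V
  V2 = 25.1·(cos(90.0°) + j·sin(90.0°)) = 0 + j25.1 V
  V3 = 8.7·(cos(90.0°) + j·sin(90.0°)) = 0 + j8.7 V
  V4 = 110·(cos(90.0°) + j·sin(90.0°)) = 0 + j110 V
Step 2 — Sum components: V_total = -5.44 + j139.7 V.
Step 3 — Convert to polar: |V_total| = 139.8 V, ∠V_total = 92.2°.

V_total = 139.8∠92.2° V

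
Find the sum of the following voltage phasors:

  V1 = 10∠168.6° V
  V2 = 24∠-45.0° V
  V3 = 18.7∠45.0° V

Step 1 — Convert each phasor to rectangular form:
  V1 = 10·(cos(168.6°) + j·sin(168.6°)) = -9.803 + j1.977 V
  V2 = 24·(cos(-45.0°) + j·sin(-45.0°)) = 16.97 - j16.97 V
  V3 = 18.7·(cos(45.0°) + j·sin(45.0°)) = 13.22 + j13.22 V
Step 2 — Sum components: V_total = 20.39 - j1.771 V.
Step 3 — Convert to polar: |V_total| = 20.47 V, ∠V_total = -5.0°.

V_total = 20.47∠-5.0° V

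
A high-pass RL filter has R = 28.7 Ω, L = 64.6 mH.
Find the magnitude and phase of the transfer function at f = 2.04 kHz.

Step 1 — Angular frequency: ω = 2π·2040 = 1.282e+04 rad/s.
Step 2 — Transfer function: H(jω) = jωL/(R + jωL).
Step 3 — Numerator jωL = j·828; denominator R + jωL = 28.7 + j828.
Step 4 — H = 0.9988 + j0.03462.
Step 5 — Magnitude: |H| = 0.9994 (-0.0 dB); phase: φ = 2.0°.

|H| = 0.9994 (-0.0 dB), φ = 2.0°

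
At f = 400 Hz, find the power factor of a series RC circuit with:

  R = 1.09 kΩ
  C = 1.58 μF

Step 1 — Angular frequency: ω = 2π·f = 2π·400 = 2513 rad/s.
Step 2 — Component impedances:
  R: Z = R = 1090 Ω
  C: Z = 1/(jωC) = -j/(ω·C) = 0 - j251.8 Ω
Step 3 — Series combination: Z_total = R + C = 1090 - j251.8 Ω = 1119∠-13.0° Ω.
Step 4 — Power factor: PF = cos(φ) = Re(Z)/|Z| = 1090/1118.7 = 0.9743.
Step 5 — Type: Im(Z) = -251.8 ⇒ leading (phase φ = -13.0°).

PF = 0.9743 (leading, φ = -13.0°)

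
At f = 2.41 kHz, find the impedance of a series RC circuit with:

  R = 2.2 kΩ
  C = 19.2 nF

Step 1 — Angular frequency: ω = 2π·f = 2π·2410 = 1.514e+04 rad/s.
Step 2 — Component impedances:
  R: Z = R = 2200 Ω
  C: Z = 1/(jωC) = -j/(ω·C) = 0 - j3440 Ω
Step 3 — Series combination: Z_total = R + C = 2200 - j3440 Ω = 4083∠-57.4° Ω.

Z = 2200 - j3440 Ω = 4083∠-57.4° Ω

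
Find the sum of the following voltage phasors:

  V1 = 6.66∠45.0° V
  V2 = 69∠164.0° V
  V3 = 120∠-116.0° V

Step 1 — Convert each phasor to rectangular form:
  V1 = 6.66·(cos(45.0°) + j·sin(45.0°)) = 4.709 + j4.709 V
  V2 = 69·(cos(164.0°) + j·sin(164.0°)) = -66.33 + j19.02 V
  V3 = 120·(cos(-116.0°) + j·sin(-116.0°)) = -52.6 - j107.9 V
Step 2 — Sum components: V_total = -114.2 - j84.13 V.
Step 3 — Convert to polar: |V_total| = 141.9 V, ∠V_total = -143.6°.

V_total = 141.9∠-143.6° V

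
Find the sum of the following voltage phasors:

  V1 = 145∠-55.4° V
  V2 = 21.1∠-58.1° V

Step 1 — Convert each phasor to rectangular form:
  V1 = 145·(cos(-55.4°) + j·sin(-55.4°)) = 82.34 - j119.4 V
  V2 = 21.1·(cos(-58.1°) + j·sin(-58.1°)) = 11.15 - j17.91 V
Step 2 — Sum components: V_total = 93.49 - j137.3 V.
Step 3 — Convert to polar: |V_total| = 166.1 V, ∠V_total = -55.7°.

V_total = 166.1∠-55.7° V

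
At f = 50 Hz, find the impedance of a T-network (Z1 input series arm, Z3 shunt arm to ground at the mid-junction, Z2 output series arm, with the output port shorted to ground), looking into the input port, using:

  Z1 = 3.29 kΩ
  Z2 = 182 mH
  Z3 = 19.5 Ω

Step 1 — Angular frequency: ω = 2π·f = 2π·50 = 314.2 rad/s.
Step 2 — Component impedances:
  Z1: Z = R = 3290 Ω
  Z2: Z = jωL = j·314.2·0.182 = 0 + j57.18 Ω
  Z3: Z = R = 19.5 Ω
Step 3 — With the output port shorted to ground, the output series arm Z2 runs from the junction to ground; the shunt arm Z3 also runs from the junction to ground. They appear in parallel: Z3 || Z2 = 17.47 + j5.957 Ω.
Step 4 — Series with input arm Z1: Z_in = Z1 + (Z3 || Z2) = 3307 + j5.957 Ω = 3307∠0.1° Ω.

Z = 3307 + j5.957 Ω = 3307∠0.1° Ω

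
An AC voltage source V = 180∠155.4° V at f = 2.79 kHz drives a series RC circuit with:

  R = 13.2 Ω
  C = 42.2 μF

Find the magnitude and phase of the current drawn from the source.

Step 1 — Angular frequency: ω = 2π·f = 2π·2790 = 1.753e+04 rad/s.
Step 2 — Component impedances:
  R: Z = R = 13.2 Ω
  C: Z = 1/(jωC) = -j/(ω·C) = 0 - j1.352 Ω
Step 3 — Series combination: Z_total = R + C = 13.2 - j1.352 Ω = 13.27∠-5.8° Ω.
Step 4 — Source phasor: V = 180∠155.4° V = -163.7 + j74.93 V.
Step 5 — Ohm's law: I = V / Z_total = (-163.7 + j74.93) / (13.2 - j1.352) = -12.85 + j4.361 A.
Step 6 — Convert to polar: |I| = 13.57 A, ∠I = 161.2°.

I = 13.57∠161.2° A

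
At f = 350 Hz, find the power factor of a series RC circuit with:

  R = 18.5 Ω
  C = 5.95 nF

Step 1 — Angular frequency: ω = 2π·f = 2π·350 = 2199 rad/s.
Step 2 — Component impedances:
  R: Z = R = 18.5 Ω
  C: Z = 1/(jωC) = -j/(ω·C) = 0 - j7.642e+04 Ω
Step 3 — Series combination: Z_total = R + C = 18.5 - j7.642e+04 Ω = 7.642e+04∠-90.0° Ω.
Step 4 — Power factor: PF = cos(φ) = Re(Z)/|Z| = 18.5/7.642e+04 = 0.0002421.
Step 5 — Type: Im(Z) = -7.642e+04 ⇒ leading (phase φ = -90.0°).

PF = 0.0002421 (leading, φ = -90.0°)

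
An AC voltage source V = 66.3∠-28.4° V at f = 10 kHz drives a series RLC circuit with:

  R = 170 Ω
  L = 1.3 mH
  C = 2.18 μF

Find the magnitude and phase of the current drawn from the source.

Step 1 — Angular frequency: ω = 2π·f = 2π·1e+04 = 6.283e+04 rad/s.
Step 2 — Component impedances:
  R: Z = R = 170 Ω
  L: Z = jωL = j·6.283e+04·0.0013 = 0 + j81.68 Ω
  C: Z = 1/(jωC) = -j/(ω·C) = 0 - j7.301 Ω
Step 3 — Series combination: Z_total = R + L + C = 170 + j74.38 Ω = 185.6∠23.6° Ω.
Step 4 — Source phasor: V = 66.3∠-28.4° V = 58.32 - j31.53 V.
Step 5 — Ohm's law: I = V / Z_total = (58.32 - j31.53) / (170 + j74.38) = 0.2198 - j0.2817 A.
Step 6 — Convert to polar: |I| = 0.3573 A, ∠I = -52.0°.

I = 0.3573∠-52.0° A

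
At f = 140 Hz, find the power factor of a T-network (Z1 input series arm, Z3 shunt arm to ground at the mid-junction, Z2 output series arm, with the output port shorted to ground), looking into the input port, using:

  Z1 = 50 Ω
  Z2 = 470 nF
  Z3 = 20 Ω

Step 1 — Angular frequency: ω = 2π·f = 2π·140 = 879.6 rad/s.
Step 2 — Component impedances:
  Z1: Z = R = 50 Ω
  Z2: Z = 1/(jωC) = -j/(ω·C) = 0 - j2419 Ω
  Z3: Z = R = 20 Ω
Step 3 — With the output port shorted to ground, the output series arm Z2 runs from the junction to ground; the shunt arm Z3 also runs from the junction to ground. They appear in parallel: Z3 || Z2 = 20 - j0.1654 Ω.
Step 4 — Series with input arm Z1: Z_in = Z1 + (Z3 || Z2) = 70 - j0.1654 Ω = 70∠-0.1° Ω.
Step 5 — Power factor: PF = cos(φ) = Re(Z)/|Z| = 70/70 = 1.
Step 6 — Type: Im(Z) = -0.1654 ⇒ leading (phase φ = -0.1°).

PF = 1 (leading, φ = -0.1°)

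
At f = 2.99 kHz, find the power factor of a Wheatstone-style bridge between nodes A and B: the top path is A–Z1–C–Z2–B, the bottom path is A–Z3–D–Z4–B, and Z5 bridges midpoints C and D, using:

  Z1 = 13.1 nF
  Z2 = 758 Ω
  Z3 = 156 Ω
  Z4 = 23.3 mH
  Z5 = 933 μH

Step 1 — Angular frequency: ω = 2π·f = 2π·2990 = 1.879e+04 rad/s.
Step 2 — Component impedances:
  Z1: Z = 1/(jωC) = -j/(ω·C) = 0 - j4063 Ω
  Z2: Z = R = 758 Ω
  Z3: Z = R = 156 Ω
  Z4: Z = jωL = j·1.879e+04·0.0233 = 0 + j437.7 Ω
  Z5: Z = jωL = j·1.879e+04·0.000933 = 0 + j17.53 Ω
Step 3 — Bridge requires nodal analysis (the Z5 bridge couples midpoints C and D, so the two paths cannot be reduced to a simple series/parallel combination). Setting node B to ground and injecting 1 A at node A, the 3-node admittance system at A, C, D solves to V_A = Z_AB = 341.9 + j320.7 Ω = 468.8∠43.2° Ω.
Step 4 — Power factor: PF = cos(φ) = Re(Z)/|Z| = 341.9/468.8 = 0.7293.
Step 5 — Type: Im(Z) = 320.7 ⇒ lagging (phase φ = 43.2°).

PF = 0.7293 (lagging, φ = 43.2°)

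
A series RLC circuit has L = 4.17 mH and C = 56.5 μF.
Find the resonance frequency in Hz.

Step 1 — Resonance condition Im(Z)=0 gives ω₀ = 1/√(LC).
Step 2 — ω₀ = 1/√(0.00417·5.65e-05) = 2060 rad/s.
Step 3 — f₀ = ω₀/(2π) = 327.9 Hz.

f₀ = 327.9 Hz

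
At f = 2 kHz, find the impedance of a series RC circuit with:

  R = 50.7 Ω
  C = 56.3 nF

Step 1 — Angular frequency: ω = 2π·f = 2π·2000 = 1.257e+04 rad/s.
Step 2 — Component impedances:
  R: Z = R = 50.7 Ω
  C: Z = 1/(jωC) = -j/(ω·C) = 0 - j1413 Ω
Step 3 — Series combination: Z_total = R + C = 50.7 - j1413 Ω = 1414∠-87.9° Ω.

Z = 50.7 - j1413 Ω = 1414∠-87.9° Ω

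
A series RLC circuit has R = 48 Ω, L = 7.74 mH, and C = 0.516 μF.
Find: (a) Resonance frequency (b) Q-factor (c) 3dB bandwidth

Step 1 — Resonance condition Im(Z)=0 gives ω₀ = 1/√(LC).
Step 2 — ω₀ = 1/√(0.00774·5.16e-07) = 1.582e+04 rad/s.
Step 3 — f₀ = ω₀/(2π) = 2518 Hz.
Step 4 — Series Q: Q = ω₀L/R = 1.582e+04·0.00774/48 = 2.552.
Step 5 — 3dB bandwidth: Δω = ω₀/Q = 6202 rad/s; BW = Δω/(2π) = 987 Hz.

(a) f₀ = 2518 Hz  (b) Q = 2.552  (c) BW = 987 Hz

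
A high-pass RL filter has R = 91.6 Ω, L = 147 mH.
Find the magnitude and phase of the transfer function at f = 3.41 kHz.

Step 1 — Angular frequency: ω = 2π·3410 = 2.143e+04 rad/s.
Step 2 — Transfer function: H(jω) = jωL/(R + jωL).
Step 3 — Numerator jωL = j·3150; denominator R + jωL = 91.6 + j3150.
Step 4 — H = 0.9992 + j0.02906.
Step 5 — Magnitude: |H| = 0.9996 (-0.0 dB); phase: φ = 1.7°.

|H| = 0.9996 (-0.0 dB), φ = 1.7°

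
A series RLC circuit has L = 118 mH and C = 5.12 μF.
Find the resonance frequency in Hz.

Step 1 — Resonance condition Im(Z)=0 gives ω₀ = 1/√(LC).
Step 2 — ω₀ = 1/√(0.118·5.12e-06) = 1287 rad/s.
Step 3 — f₀ = ω₀/(2π) = 204.8 Hz.

f₀ = 204.8 Hz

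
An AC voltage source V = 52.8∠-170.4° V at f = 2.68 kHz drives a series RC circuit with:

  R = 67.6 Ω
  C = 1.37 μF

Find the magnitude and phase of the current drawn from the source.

Step 1 — Angular frequency: ω = 2π·f = 2π·2680 = 1.684e+04 rad/s.
Step 2 — Component impedances:
  R: Z = R = 67.6 Ω
  C: Z = 1/(jωC) = -j/(ω·C) = 0 - j43.35 Ω
Step 3 — Series combination: Z_total = R + C = 67.6 - j43.35 Ω = 80.3∠-32.7° Ω.
Step 4 — Source phasor: V = 52.8∠-170.4° V = -52.06 - j8.805 V.
Step 5 — Ohm's law: I = V / Z_total = (-52.06 - j8.805) / (67.6 - j43.35) = -0.4865 - j0.4422 A.
Step 6 — Convert to polar: |I| = 0.6575 A, ∠I = -137.7°.

I = 0.6575∠-137.7° A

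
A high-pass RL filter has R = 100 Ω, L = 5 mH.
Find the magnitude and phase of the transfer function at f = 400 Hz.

Step 1 — Angular frequency: ω = 2π·400 = 2513 rad/s.
Step 2 — Transfer function: H(jω) = jωL/(R + jωL).
Step 3 — Numerator jωL = j·12.57; denominator R + jωL = 100 + j12.57.
Step 4 — H = 0.01555 + j0.1237.
Step 5 — Magnitude: |H| = 0.1247 (-18.1 dB); phase: φ = 82.8°.

|H| = 0.1247 (-18.1 dB), φ = 82.8°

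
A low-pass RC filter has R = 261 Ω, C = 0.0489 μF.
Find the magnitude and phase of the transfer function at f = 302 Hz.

Step 1 — Angular frequency: ω = 2π·302 = 1898 rad/s.
Step 2 — Transfer function: H(jω) = 1/(1 + jωRC).
Step 3 — Denominator: 1 + jωRC = 1 + j·1898·261·4.89e-08 = 1 + j0.02422.
Step 4 — H = 0.9994 - j0.0242.
Step 5 — Magnitude: |H| = 0.9997 (-0.0 dB); phase: φ = -1.4°.

|H| = 0.9997 (-0.0 dB), φ = -1.4°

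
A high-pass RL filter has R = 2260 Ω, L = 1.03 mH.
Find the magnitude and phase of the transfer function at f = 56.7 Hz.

Step 1 — Angular frequency: ω = 2π·56.7 = 356.3 rad/s.
Step 2 — Transfer function: H(jω) = jωL/(R + jωL).
Step 3 — Numerator jωL = j·0.3669; denominator R + jωL = 2260 + j0.3669.
Step 4 — H = 2.636e-08 + j0.0001624.
Step 5 — Magnitude: |H| = 0.0001624 (-75.8 dB); phase: φ = 90.0°.

|H| = 0.0001624 (-75.8 dB), φ = 90.0°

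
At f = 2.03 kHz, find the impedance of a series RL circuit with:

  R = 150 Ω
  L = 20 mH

Step 1 — Angular frequency: ω = 2π·f = 2π·2030 = 1.275e+04 rad/s.
Step 2 — Component impedances:
  R: Z = R = 150 Ω
  L: Z = jωL = j·1.275e+04·0.02 = 0 + j255.1 Ω
Step 3 — Series combination: Z_total = R + L = 150 + j255.1 Ω = 295.9∠59.5° Ω.

Z = 150 + j255.1 Ω = 295.9∠59.5° Ω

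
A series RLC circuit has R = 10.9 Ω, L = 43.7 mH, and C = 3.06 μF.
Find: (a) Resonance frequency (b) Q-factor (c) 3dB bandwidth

Step 1 — Resonance condition Im(Z)=0 gives ω₀ = 1/√(LC).
Step 2 — ω₀ = 1/√(0.0437·3.06e-06) = 2735 rad/s.
Step 3 — f₀ = ω₀/(2π) = 435.2 Hz.
Step 4 — Series Q: Q = ω₀L/R = 2735·0.0437/10.9 = 10.96.
Step 5 — 3dB bandwidth: Δω = ω₀/Q = 249.4 rad/s; BW = Δω/(2π) = 39.7 Hz.

(a) f₀ = 435.2 Hz  (b) Q = 10.96  (c) BW = 39.7 Hz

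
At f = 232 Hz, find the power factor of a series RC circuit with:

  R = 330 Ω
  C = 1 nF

Step 1 — Angular frequency: ω = 2π·f = 2π·232 = 1458 rad/s.
Step 2 — Component impedances:
  R: Z = R = 330 Ω
  C: Z = 1/(jωC) = -j/(ω·C) = 0 - j6.86e+05 Ω
Step 3 — Series combination: Z_total = R + C = 330 - j6.86e+05 Ω = 6.86e+05∠-90.0° Ω.
Step 4 — Power factor: PF = cos(φ) = Re(Z)/|Z| = 330/6.86e+05 = 0.000481.
Step 5 — Type: Im(Z) = -6.86e+05 ⇒ leading (phase φ = -90.0°).

PF = 0.000481 (leading, φ = -90.0°)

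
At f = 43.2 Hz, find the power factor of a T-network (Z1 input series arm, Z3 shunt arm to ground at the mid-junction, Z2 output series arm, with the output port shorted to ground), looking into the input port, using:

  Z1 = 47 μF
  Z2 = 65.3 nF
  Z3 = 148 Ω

Step 1 — Angular frequency: ω = 2π·f = 2π·43.2 = 271.4 rad/s.
Step 2 — Component impedances:
  Z1: Z = 1/(jωC) = -j/(ω·C) = 0 - j78.39 Ω
  Z2: Z = 1/(jωC) = -j/(ω·C) = 0 - j5.642e+04 Ω
  Z3: Z = R = 148 Ω
Step 3 — With the output port shorted to ground, the output series arm Z2 runs from the junction to ground; the shunt arm Z3 also runs from the junction to ground. They appear in parallel: Z3 || Z2 = 148 - j0.3882 Ω.
Step 4 — Series with input arm Z1: Z_in = Z1 + (Z3 || Z2) = 148 - j78.77 Ω = 167.7∠-28.0° Ω.
Step 5 — Power factor: PF = cos(φ) = Re(Z)/|Z| = 148/167.66 = 0.8827.
Step 6 — Type: Im(Z) = -78.77 ⇒ leading (phase φ = -28.0°).

PF = 0.8827 (leading, φ = -28.0°)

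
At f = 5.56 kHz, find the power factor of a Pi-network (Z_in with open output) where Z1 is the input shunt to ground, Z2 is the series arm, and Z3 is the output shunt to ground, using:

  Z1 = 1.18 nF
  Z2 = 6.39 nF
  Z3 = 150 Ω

Step 1 — Angular frequency: ω = 2π·f = 2π·5560 = 3.493e+04 rad/s.
Step 2 — Component impedances:
  Z1: Z = 1/(jωC) = -j/(ω·C) = 0 - j2.426e+04 Ω
  Z2: Z = 1/(jωC) = -j/(ω·C) = 0 - j4480 Ω
  Z3: Z = R = 150 Ω
Step 3 — With open output, the series arm Z2 and the output shunt Z3 appear in series to ground: Z2 + Z3 = 150 - j4480 Ω.
Step 4 — Parallel with input shunt Z1: Z_in = Z1 || (Z2 + Z3) = 106.9 - j3782 Ω = 3783∠-88.4° Ω.
Step 5 — Power factor: PF = cos(φ) = Re(Z)/|Z| = 106.88/3783.4 = 0.02825.
Step 6 — Type: Im(Z) = -3782 ⇒ leading (phase φ = -88.4°).

PF = 0.02825 (leading, φ = -88.4°)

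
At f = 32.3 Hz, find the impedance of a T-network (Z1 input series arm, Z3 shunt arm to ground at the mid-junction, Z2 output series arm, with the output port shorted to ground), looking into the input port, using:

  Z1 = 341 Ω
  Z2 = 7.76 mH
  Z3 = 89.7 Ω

Step 1 — Angular frequency: ω = 2π·f = 2π·32.3 = 202.9 rad/s.
Step 2 — Component impedances:
  Z1: Z = R = 341 Ω
  Z2: Z = jωL = j·202.9·0.00776 = 0 + j1.575 Ω
  Z3: Z = R = 89.7 Ω
Step 3 — With the output port shorted to ground, the output series arm Z2 runs from the junction to ground; the shunt arm Z3 also runs from the junction to ground. They appear in parallel: Z3 || Z2 = 0.02764 + j1.574 Ω.
Step 4 — Series with input arm Z1: Z_in = Z1 + (Z3 || Z2) = 341 + j1.574 Ω = 341∠0.3° Ω.

Z = 341 + j1.574 Ω = 341∠0.3° Ω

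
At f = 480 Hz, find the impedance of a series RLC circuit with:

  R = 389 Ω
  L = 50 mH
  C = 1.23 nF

Step 1 — Angular frequency: ω = 2π·f = 2π·480 = 3016 rad/s.
Step 2 — Component impedances:
  R: Z = R = 389 Ω
  L: Z = jωL = j·3016·0.05 = 0 + j150.8 Ω
  C: Z = 1/(jωC) = -j/(ω·C) = 0 - j2.696e+05 Ω
Step 3 — Series combination: Z_total = R + L + C = 389 - j2.694e+05 Ω = 2.694e+05∠-89.9° Ω.

Z = 389 - j2.694e+05 Ω = 2.694e+05∠-89.9° Ω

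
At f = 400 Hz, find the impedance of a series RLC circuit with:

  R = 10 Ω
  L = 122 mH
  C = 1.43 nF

Step 1 — Angular frequency: ω = 2π·f = 2π·400 = 2513 rad/s.
Step 2 — Component impedances:
  R: Z = R = 10 Ω
  L: Z = jωL = j·2513·0.122 = 0 + j306.6 Ω
  C: Z = 1/(jωC) = -j/(ω·C) = 0 - j2.782e+05 Ω
Step 3 — Series combination: Z_total = R + L + C = 10 - j2.779e+05 Ω = 2.779e+05∠-90.0° Ω.

Z = 10 - j2.779e+05 Ω = 2.779e+05∠-90.0° Ω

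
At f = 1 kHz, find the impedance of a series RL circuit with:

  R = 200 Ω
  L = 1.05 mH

Step 1 — Angular frequency: ω = 2π·f = 2π·1000 = 6283 rad/s.
Step 2 — Component impedances:
  R: Z = R = 200 Ω
  L: Z = jωL = j·6283·0.00105 = 0 + j6.597 Ω
Step 3 — Series combination: Z_total = R + L = 200 + j6.597 Ω = 200.1∠1.9° Ω.

Z = 200 + j6.597 Ω = 200.1∠1.9° Ω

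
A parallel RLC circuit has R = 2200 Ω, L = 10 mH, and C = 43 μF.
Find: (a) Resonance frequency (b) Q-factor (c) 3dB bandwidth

Step 1 — Resonance: ω₀ = 1/√(LC) = 1/√(0.01·4.3e-05) = 1525 rad/s.
Step 2 — f₀ = ω₀/(2π) = 242.7 Hz.
Step 3 — Parallel Q: Q = R/(ω₀L) = 2200/(1525·0.01) = 144.3.
Step 4 — Bandwidth: Δω = ω₀/Q = 10.57 rad/s; BW = Δω/(2π) = 1.682 Hz.

(a) f₀ = 242.7 Hz  (b) Q = 144.3  (c) BW = 1.682 Hz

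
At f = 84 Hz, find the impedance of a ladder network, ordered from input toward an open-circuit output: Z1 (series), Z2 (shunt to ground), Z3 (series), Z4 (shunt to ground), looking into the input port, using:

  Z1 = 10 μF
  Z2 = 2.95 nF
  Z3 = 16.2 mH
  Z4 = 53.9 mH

Step 1 — Angular frequency: ω = 2π·f = 2π·84 = 527.8 rad/s.
Step 2 — Component impedances:
  Z1: Z = 1/(jωC) = -j/(ω·C) = 0 - j189.5 Ω
  Z2: Z = 1/(jωC) = -j/(ω·C) = 0 - j6.423e+05 Ω
  Z3: Z = jωL = j·527.8·0.0162 = 0 + j8.55 Ω
  Z4: Z = jωL = j·527.8·0.0539 = 0 + j28.45 Ω
Step 3 — Ladder network (open output): work backward from the far end, alternating series and parallel combinations. Z_in = 0 - j152.5 Ω = 152.5∠-90.0° Ω.

Z = 0 - j152.5 Ω = 152.5∠-90.0° Ω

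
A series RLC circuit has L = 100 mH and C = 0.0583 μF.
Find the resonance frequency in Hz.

Step 1 — Resonance condition Im(Z)=0 gives ω₀ = 1/√(LC).
Step 2 — ω₀ = 1/√(0.1·5.83e-08) = 1.31e+04 rad/s.
Step 3 — f₀ = ω₀/(2π) = 2084 Hz.

f₀ = 2084 Hz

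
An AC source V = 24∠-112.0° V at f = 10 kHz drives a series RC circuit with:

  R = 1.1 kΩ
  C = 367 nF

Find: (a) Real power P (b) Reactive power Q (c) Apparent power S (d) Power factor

Step 1 — Angular frequency: ω = 2π·f = 2π·1e+04 = 6.283e+04 rad/s.
Step 2 — Component impedances:
  R: Z = R = 1100 Ω
  C: Z = 1/(jωC) = -j/(ω·C) = 0 - j43.37 Ω
Step 3 — Series combination: Z_total = R + C = 1100 - j43.37 Ω = 1101∠-2.3° Ω.
Step 4 — Source phasor: V = 24∠-112.0° V = -8.991 - j22.25 V.
Step 5 — Current: I = V / Z = -0.007364 - j0.02052 A = 0.0218∠-109.7° A.
Step 6 — Complex power: S = V·I* = 0.5228 - j0.02061 VA.
Step 7 — Real power: P = Re(S) = 0.5228 W.
Step 8 — Reactive power: Q = Im(S) = -0.02061 VAR.
Step 9 — Apparent power: |S| = 0.5232 VA.
Step 10 — Power factor: PF = P/|S| = 0.9992 (leading).

(a) P = 0.5228 W  (b) Q = -0.02061 VAR  (c) S = 0.5232 VA  (d) PF = 0.9992 (leading)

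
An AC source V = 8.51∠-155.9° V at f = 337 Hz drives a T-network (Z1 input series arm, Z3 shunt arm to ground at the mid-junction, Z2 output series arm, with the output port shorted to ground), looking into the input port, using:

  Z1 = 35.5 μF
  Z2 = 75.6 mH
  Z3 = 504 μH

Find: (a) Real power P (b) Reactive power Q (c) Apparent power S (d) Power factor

Step 1 — Angular frequency: ω = 2π·f = 2π·337 = 2117 rad/s.
Step 2 — Component impedances:
  Z1: Z = 1/(jωC) = -j/(ω·C) = 0 - j13.3 Ω
  Z2: Z = jωL = j·2117·0.0756 = 0 + j160.1 Ω
  Z3: Z = jωL = j·2117·0.000504 = 0 + j1.067 Ω
Step 3 — With the output port shorted to ground, the output series arm Z2 runs from the junction to ground; the shunt arm Z3 also runs from the junction to ground. They appear in parallel: Z3 || Z2 = 0 + j1.06 Ω.
Step 4 — Series with input arm Z1: Z_in = Z1 + (Z3 || Z2) = 0 - j12.24 Ω = 12.24∠-90.0° Ω.
Step 5 — Source phasor: V = 8.51∠-155.9° V = -7.768 - j3.475 V.
Step 6 — Current: I = V / Z = 0.2838 - j0.6345 A = 0.6951∠-65.9° A.
Step 7 — Complex power: S = V·I* = 0 - j5.915 VA.
Step 8 — Real power: P = Re(S) = 0 W.
Step 9 — Reactive power: Q = Im(S) = -5.915 VAR.
Step 10 — Apparent power: |S| = 5.915 VA.
Step 11 — Power factor: PF = P/|S| = 0 (leading).

(a) P = 0 W  (b) Q = -5.915 VAR  (c) S = 5.915 VA  (d) PF = 0 (leading)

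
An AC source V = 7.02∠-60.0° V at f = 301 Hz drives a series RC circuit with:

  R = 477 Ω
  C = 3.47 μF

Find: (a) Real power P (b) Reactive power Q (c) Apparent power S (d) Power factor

Step 1 — Angular frequency: ω = 2π·f = 2π·301 = 1891 rad/s.
Step 2 — Component impedances:
  R: Z = R = 477 Ω
  C: Z = 1/(jωC) = -j/(ω·C) = 0 - j152.4 Ω
Step 3 — Series combination: Z_total = R + C = 477 - j152.4 Ω = 500.7∠-17.7° Ω.
Step 4 — Source phasor: V = 7.02∠-60.0° V = 3.51 - j6.079 V.
Step 5 — Current: I = V / Z = 0.01037 - j0.009432 A = 0.01402∠-42.3° A.
Step 6 — Complex power: S = V·I* = 0.09375 - j0.02995 VA.
Step 7 — Real power: P = Re(S) = 0.09375 W.
Step 8 — Reactive power: Q = Im(S) = -0.02995 VAR.
Step 9 — Apparent power: |S| = 0.09841 VA.
Step 10 — Power factor: PF = P/|S| = 0.9526 (leading).

(a) P = 0.09375 W  (b) Q = -0.02995 VAR  (c) S = 0.09841 VA  (d) PF = 0.9526 (leading)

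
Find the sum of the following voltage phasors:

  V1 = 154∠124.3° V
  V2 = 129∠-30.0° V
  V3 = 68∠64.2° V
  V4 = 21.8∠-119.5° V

Step 1 — Convert each phasor to rectangular form:
  V1 = 154·(cos(124.3°) + j·sin(124.3°)) = -86.78 + j127.2 V
  V2 = 129·(cos(-30.0°) + j·sin(-30.0°)) = 111.7 - j64.5 V
  V3 = 68·(cos(64.2°) + j·sin(64.2°)) = 29.6 + j61.22 V
  V4 = 21.8·(cos(-119.5°) + j·sin(-119.5°)) = -10.73 - j18.97 V
Step 2 — Sum components: V_total = 43.8 + j105 V.
Step 3 — Convert to polar: |V_total| = 113.7 V, ∠V_total = 67.4°.

V_total = 113.7∠67.4° V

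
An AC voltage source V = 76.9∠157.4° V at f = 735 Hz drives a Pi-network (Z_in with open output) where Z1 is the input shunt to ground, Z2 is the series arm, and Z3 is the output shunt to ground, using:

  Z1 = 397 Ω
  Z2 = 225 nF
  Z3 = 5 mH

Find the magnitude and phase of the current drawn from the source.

Step 1 — Angular frequency: ω = 2π·f = 2π·735 = 4618 rad/s.
Step 2 — Component impedances:
  Z1: Z = R = 397 Ω
  Z2: Z = 1/(jωC) = -j/(ω·C) = 0 - j962.4 Ω
  Z3: Z = jωL = j·4618·0.005 = 0 + j23.09 Ω
Step 3 — With open output, the series arm Z2 and the output shunt Z3 appear in series to ground: Z2 + Z3 = 0 - j939.3 Ω.
Step 4 — Parallel with input shunt Z1: Z_in = Z1 || (Z2 + Z3) = 336.8 - j142.4 Ω = 365.7∠-22.9° Ω.
Step 5 — Source phasor: V = 76.9∠157.4° V = -70.99 + j29.55 V.
Step 6 — Ohm's law: I = V / Z_total = (-70.99 + j29.55) / (336.8 - j142.4) = -0.2103 - j0.001144 A.
Step 7 — Convert to polar: |I| = 0.2103 A, ∠I = -179.7°.

I = 0.2103∠-179.7° A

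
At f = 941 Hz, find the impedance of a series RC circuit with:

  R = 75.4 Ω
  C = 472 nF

Step 1 — Angular frequency: ω = 2π·f = 2π·941 = 5912 rad/s.
Step 2 — Component impedances:
  R: Z = R = 75.4 Ω
  C: Z = 1/(jωC) = -j/(ω·C) = 0 - j358.3 Ω
Step 3 — Series combination: Z_total = R + C = 75.4 - j358.3 Ω = 366.2∠-78.1° Ω.

Z = 75.4 - j358.3 Ω = 366.2∠-78.1° Ω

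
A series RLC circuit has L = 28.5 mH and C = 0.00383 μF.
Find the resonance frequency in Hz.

Step 1 — Resonance condition Im(Z)=0 gives ω₀ = 1/√(LC).
Step 2 — ω₀ = 1/√(0.0285·3.83e-09) = 9.571e+04 rad/s.
Step 3 — f₀ = ω₀/(2π) = 1.523e+04 Hz.

f₀ = 1.523e+04 Hz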